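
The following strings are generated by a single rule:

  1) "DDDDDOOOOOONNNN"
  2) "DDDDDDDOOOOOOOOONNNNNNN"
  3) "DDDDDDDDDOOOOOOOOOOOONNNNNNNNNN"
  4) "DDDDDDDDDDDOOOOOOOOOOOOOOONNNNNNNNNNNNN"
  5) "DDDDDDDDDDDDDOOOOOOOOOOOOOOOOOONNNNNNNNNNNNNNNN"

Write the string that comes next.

Reading off run lengths: D runs 5, 7, 9, 11, 13; O runs 6, 9, 12, 15, 18; N runs 4, 7, 10, 13, 16 — each is linear in n (n = 1, 2, …).
At n = 6 the blocks have lengths 15, 21, 19.

DDDDDDDDDDDDDDDOOOOOOOOOOOOOOOOOOOOONNNNNNNNNNNNNNNNNNN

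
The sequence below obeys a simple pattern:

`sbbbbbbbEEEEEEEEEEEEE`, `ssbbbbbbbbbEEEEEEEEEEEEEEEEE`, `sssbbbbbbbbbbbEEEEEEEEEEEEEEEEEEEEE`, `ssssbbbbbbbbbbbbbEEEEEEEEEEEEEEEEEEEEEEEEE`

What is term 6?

ssssssbbbbbbbbbbbbbbbbbEEEEEEEEEEEEEEEEEEEEEEEEEEEEEEEEE

Term n consists of n-2 s's, followed by 2n+1 b's, followed by 4n+1 E's, where the shown terms are n = 3, 4, 5, 6.
At n = 8 the blocks have lengths 6, 17, 33.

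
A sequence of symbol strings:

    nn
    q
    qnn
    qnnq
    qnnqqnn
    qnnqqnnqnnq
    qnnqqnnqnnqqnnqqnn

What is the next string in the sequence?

From term 3 onward, concatenate the last term with the second-to-last: q·nn = qnn, qnn·q = qnnq, …
The next term joins qnnqqnnqnnqqnnqqnn and qnnqqnnqnnq.

qnnqqnnqnnqqnnqqnnqnnqqnnqnnq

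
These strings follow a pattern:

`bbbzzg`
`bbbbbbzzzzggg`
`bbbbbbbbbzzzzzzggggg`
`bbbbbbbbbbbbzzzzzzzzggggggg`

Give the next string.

bbbbbbbbbbbbbbbzzzzzzzzzzggggggggg

Reading off run lengths: b runs 3, 6, 9, 12; z runs 2, 4, 6, 8; g runs 1, 3, 5, 7 — each is linear in n (n = 1, 2, …).
Setting n = 5 gives 15, 10, 9 characters in each block.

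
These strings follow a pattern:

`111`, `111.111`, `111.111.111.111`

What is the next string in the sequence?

s(k+1) = s(k)·.·s(k) — each term doubles the last with '.' between the halves.
Doubling 111.111.111.111 with '.' between the halves:

111.111.111.111.111.111.111.111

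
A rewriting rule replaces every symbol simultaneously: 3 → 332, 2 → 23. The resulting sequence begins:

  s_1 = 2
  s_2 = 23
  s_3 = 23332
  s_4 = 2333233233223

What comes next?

2333233233223332332233323322323332

φ(2333233233223) expands symbol-by-symbol to 23 332 332 332 23 332 332 23 332 332 23 23 332; joining the 13 pieces gives the next term.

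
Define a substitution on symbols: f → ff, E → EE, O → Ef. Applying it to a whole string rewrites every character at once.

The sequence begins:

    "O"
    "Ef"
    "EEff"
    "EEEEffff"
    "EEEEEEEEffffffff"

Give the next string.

Applying the rule to each of the 16 symbols of EEEEEEEEffffffff gives the pieces EE EE EE EE EE EE EE EE ff ff ff ff ff ff ff ff, which concatenate to the answer.

EEEEEEEEEEEEEEEEffffffffffffffff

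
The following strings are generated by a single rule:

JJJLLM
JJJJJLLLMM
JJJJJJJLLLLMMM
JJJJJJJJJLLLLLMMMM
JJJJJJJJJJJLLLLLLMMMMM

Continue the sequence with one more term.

Each string has the form J^{2n-1} L^{n} M^{n-1}, where the shown terms are n = 2, 3, 4, 5, 6.
For the next term, n = 7, so the run lengths are 13, 7, 6.

JJJJJJJJJJJJJLLLLLLLMMMMMM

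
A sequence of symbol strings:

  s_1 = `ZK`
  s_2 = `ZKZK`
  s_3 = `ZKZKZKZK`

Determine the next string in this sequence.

s(k+1) = s(k)·s(k) — each term doubles the last.
Doubling ZKZKZKZK:

ZKZKZKZKZKZKZKZK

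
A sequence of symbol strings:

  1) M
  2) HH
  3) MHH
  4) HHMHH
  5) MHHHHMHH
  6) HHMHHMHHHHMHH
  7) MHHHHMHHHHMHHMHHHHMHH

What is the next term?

HHMHHMHHHHMHHMHHHHMHHHHMHHMHHHHMHH

From term 3 onward, concatenate the second-to-last term with the last: M·HH = MHH, HH·MHH = HHMHH, …
So term 8 is HHMHHMHHHHMHH·MHHHHMHHHHMHHMHHHHMHH.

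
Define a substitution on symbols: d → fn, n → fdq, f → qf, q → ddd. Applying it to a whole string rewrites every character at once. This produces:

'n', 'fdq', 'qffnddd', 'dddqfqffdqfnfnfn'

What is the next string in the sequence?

Rewriting the 16 symbols of dddqfqffdqfnfnfn one by one yields fn fn fn ddd qf ddd qf qf fn ddd qf fdq qf fdq qf fdq; concatenated:

fnfnfndddqfdddqfqffndddqffdqqffdqqffdq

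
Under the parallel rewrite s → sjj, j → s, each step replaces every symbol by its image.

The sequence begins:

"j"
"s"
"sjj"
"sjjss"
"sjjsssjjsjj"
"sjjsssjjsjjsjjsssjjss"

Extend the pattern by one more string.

Replace each of the 21 characters of sjjsssjjsjjsjjsssjjss in place — sjj s s sjj sjj sjj s s sjj s s sjj s s sjj sjj sjj s s sjj sjj — and concatenate.

sjjsssjjsjjsjjsssjjsssjjsssjjsjjsjjsssjjsjj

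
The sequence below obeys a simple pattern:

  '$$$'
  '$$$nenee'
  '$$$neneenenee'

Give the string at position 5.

$$$neneeneneeneneenenee

Every step adds nenee to the end: s(k+1) = s(k)·nenee.
From $$$neneenenee, 2 further steps: $$$neneenenee → $$$neneeneneenenee → (answer).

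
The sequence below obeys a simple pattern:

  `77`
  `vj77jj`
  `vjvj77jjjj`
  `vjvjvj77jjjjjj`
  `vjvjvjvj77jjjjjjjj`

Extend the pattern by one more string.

Every step adds vj to the front and jj to the end of the previous string.
So the next term is vj·vjvjvjvj77jjjjjjjj·jj.

vjvjvjvjvj77jjjjjjjjjj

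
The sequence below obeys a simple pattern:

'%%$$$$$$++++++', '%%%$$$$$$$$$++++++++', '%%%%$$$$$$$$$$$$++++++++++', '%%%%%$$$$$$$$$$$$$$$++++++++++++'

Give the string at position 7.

Term n consists of n %'s, followed by 3n $'s, followed by 2n+2 +'s, where the shown terms are n = 2, 3, 4, 5.
For term 7, n = 8, so the run lengths are 8, 24, 18.

%%%%%%%%$$$$$$$$$$$$$$$$$$$$$$$$++++++++++++++++++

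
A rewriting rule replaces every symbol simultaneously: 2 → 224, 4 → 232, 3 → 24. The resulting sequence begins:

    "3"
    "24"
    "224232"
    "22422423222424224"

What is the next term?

Rewriting the 17 symbols of 22422423222424224 one by one yields 224 224 232 224 224 232 224 24 224 224 224 232 224 232 224 224 232; concatenated:

22422423222422423222424224224224232224232224224232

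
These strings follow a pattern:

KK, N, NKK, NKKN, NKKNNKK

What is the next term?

NKKNNKKNKKN

From term 3 onward, concatenate the last term with the second-to-last: N·KK = NKK, NKK·N = NKKN, …
Continuing: NKKNNKK · NKKN gives term 6.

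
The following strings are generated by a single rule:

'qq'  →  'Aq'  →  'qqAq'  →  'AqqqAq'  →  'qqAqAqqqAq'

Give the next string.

From term 3 onward, concatenate the second-to-last term with the last: qq·Aq = qqAq, Aq·qqAq = AqqqAq, …
The next term joins AqqqAq and qqAqAqqqAq.

AqqqAqqqAqAqqqAq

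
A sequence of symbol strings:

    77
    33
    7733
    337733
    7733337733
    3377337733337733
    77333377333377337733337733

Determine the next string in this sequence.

This is a Fibonacci-style word recurrence s(k) = s(k−2)·s(k−1): e.g. 77·33 = 7733.
Continuing: 3377337733337733 · 77333377333377337733337733 gives term 8.

337733773333773377333377333377337733337733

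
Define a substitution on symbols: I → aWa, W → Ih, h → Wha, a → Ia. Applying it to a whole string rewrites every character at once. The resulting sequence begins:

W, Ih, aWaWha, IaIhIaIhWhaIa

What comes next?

Replace each of the 13 characters of IaIhIaIhWhaIa in place — aWa Ia aWa Wha aWa Ia aWa Wha Ih Wha Ia aWa Ia — and concatenate.

aWaIaaWaWhaaWaIaaWaWhaIhWhaIaaWaIa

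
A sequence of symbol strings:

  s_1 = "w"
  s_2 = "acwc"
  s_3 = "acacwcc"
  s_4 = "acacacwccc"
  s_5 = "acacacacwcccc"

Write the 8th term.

s(k+1) = ac·s(k)·c, so each term gains ac as a prefix and c as a suffix.
From acacacacwcccc, 3 further steps: acacacacwcccc → acacacacacwccccc → acacacacacacwcccccc → (answer).

acacacacacacacwccccccc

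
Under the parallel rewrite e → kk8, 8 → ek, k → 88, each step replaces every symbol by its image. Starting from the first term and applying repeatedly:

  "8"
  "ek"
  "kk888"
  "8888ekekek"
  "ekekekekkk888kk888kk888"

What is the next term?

Rewriting the 23 symbols of ekekekekkk888kk888kk888 one by one yields kk8 88 kk8 88 kk8 88 kk8 88 88 88 ek ek ek 88 88 ek ek ek 88 88 ek ek ek; concatenated:

kk888kk888kk888kk8888888ekekek8888ekekek8888ekekek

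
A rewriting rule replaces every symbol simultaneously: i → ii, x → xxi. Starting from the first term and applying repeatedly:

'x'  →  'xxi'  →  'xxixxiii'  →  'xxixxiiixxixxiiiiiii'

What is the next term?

Rewriting the 20 symbols of xxixxiiixxixxiiiiiii one by one yields xxi xxi ii xxi xxi ii ii ii xxi xxi ii xxi xxi ii ii ii ii ii ii ii; concatenated:

xxixxiiixxixxiiiiiiixxixxiiixxixxiiiiiiiiiiiiiii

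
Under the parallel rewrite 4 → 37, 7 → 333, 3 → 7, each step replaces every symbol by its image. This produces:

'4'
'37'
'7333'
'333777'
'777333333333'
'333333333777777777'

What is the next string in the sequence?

Rewriting the 18 symbols of 333333333777777777 one by one yields 7 7 7 7 7 7 7 7 7 333 333 333 333 333 333 333 333 333; concatenated:

777777777333333333333333333333333333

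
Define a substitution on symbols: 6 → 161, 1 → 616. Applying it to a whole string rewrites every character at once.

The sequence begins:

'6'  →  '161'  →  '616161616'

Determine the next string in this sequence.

161616161616161616161616161

Apply φ to 616161616 symbol by symbol: 6→161, 1→616, 6→161, 1→616, 6→161, 1→616, 6→161, 1→616, 6→161; joined: 161 616 161 616 161 616 161 616 161.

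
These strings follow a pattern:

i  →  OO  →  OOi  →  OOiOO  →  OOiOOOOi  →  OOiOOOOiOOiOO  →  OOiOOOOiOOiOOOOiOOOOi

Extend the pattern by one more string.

Each term (from the third on) is the previous term followed by the one before it: term 3 = OO·i = OOi.
So term 8 is OOiOOOOiOOiOOOOiOOOOi·OOiOOOOiOOiOO.

OOiOOOOiOOiOOOOiOOOOiOOiOOOOiOOiOO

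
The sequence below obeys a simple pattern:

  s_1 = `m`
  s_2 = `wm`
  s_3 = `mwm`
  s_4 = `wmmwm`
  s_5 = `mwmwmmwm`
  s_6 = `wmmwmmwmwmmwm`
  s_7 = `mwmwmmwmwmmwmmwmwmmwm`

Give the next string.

Each term (from the third on) is the two preceding terms concatenated in order: term 3 = m·wm = mwm.
Continuing: wmmwmmwmwmmwm · mwmwmmwmwmmwmmwmwmmwm gives term 8.

wmmwmmwmwmmwmmwmwmmwmwmmwmmwmwmmwm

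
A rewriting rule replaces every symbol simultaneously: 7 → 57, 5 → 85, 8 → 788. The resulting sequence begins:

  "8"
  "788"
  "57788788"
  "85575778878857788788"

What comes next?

Rewriting the 20 symbols of 85575778878857788788 one by one yields 788 85 85 57 85 57 57 788 788 57 788 788 85 57 57 788 788 57 788 788; concatenated:

7888585578557577887885778878885575778878857788788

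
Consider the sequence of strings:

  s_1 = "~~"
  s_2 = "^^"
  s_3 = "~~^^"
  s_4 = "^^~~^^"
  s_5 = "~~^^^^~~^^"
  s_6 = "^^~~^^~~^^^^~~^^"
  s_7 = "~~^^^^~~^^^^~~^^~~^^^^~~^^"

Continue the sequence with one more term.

This is a Fibonacci-style word recurrence s(k) = s(k−2)·s(k−1): e.g. ~~·^^ = ~~^^.
Continuing: ^^~~^^~~^^^^~~^^ · ~~^^^^~~^^^^~~^^~~^^^^~~^^ gives term 8.

^^~~^^~~^^^^~~^^~~^^^^~~^^^^~~^^~~^^^^~~^^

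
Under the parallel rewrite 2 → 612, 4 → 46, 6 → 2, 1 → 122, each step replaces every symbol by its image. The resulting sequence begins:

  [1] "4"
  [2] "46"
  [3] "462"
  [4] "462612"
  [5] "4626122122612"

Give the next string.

Rewriting the 13 symbols of 4626122122612 one by one yields 46 2 612 2 122 612 612 122 612 612 2 122 612; concatenated:

46261221226126121226126122122612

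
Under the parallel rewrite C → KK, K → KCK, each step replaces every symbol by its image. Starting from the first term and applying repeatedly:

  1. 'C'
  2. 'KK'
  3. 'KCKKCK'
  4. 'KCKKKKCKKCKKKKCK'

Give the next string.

φ(KCKKKKCKKCKKKKCK) expands symbol-by-symbol to KCK KK KCK KCK KCK KCK KK KCK KCK KK KCK KCK KCK KCK KK KCK; joining the 16 pieces gives the next term.

KCKKKKCKKCKKCKKCKKKKCKKCKKKKCKKCKKCKKCKKKKCK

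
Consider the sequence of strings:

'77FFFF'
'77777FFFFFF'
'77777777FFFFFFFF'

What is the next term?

77777777777FFFFFFFFFF

Reading off run lengths: 7 runs 2, 5, 8; F runs 4, 6, 8 — each is linear in n (n = 1, 2, …).
For the next term, n = 4, so the run lengths are 11, 10.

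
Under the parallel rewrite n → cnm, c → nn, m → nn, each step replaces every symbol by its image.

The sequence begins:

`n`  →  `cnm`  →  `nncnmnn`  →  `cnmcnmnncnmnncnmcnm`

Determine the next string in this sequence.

nncnmnnnncnmnncnmcnmnncnmnncnmcnmnncnmnnnncnmnn

φ(cnmcnmnncnmnncnmcnm) expands symbol-by-symbol to nn cnm nn nn cnm nn cnm cnm nn cnm nn cnm cnm nn cnm nn nn cnm nn; joining the 19 pieces gives the next term.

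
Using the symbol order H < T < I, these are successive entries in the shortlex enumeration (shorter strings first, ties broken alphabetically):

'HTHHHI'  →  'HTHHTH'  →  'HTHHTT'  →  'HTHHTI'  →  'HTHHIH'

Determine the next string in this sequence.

The successor of HTHHIH increments the rightmost position that isn't already I and resets every position after it to H.

HTHHIT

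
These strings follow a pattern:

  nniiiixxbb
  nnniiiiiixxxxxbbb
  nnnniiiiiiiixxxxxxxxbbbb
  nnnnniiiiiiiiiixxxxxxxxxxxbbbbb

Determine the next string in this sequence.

Term n consists of n+1 n's, followed by 2n+2 i's, followed by 3n-1 x's, followed by n+1 b's (n = 1, 2, …).
For the next term, n = 5, so the run lengths are 6, 12, 14, 6.

nnnnnniiiiiiiiiiiixxxxxxxxxxxxxxbbbbbb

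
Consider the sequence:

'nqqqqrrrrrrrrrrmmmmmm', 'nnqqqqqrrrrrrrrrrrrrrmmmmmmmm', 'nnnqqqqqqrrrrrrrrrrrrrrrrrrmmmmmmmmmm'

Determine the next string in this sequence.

The n-th term is n-2 n's then n+1 q's then 4n-2 r's then 2n m's, where the shown terms are n = 3, 4, 5.
At n = 6 the blocks have lengths 4, 7, 22, 12.

nnnnqqqqqqqrrrrrrrrrrrrrrrrrrrrrrmmmmmmmmmmmm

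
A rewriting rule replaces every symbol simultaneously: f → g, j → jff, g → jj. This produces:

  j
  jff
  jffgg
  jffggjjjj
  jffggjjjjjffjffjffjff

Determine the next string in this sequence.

Rewriting the 21 symbols of jffggjjjjjffjffjffjff one by one yields jff g g jj jj jff jff jff jff jff g g jff g g jff g g jff g g; concatenated:

jffggjjjjjffjffjffjffjffggjffggjffggjffgg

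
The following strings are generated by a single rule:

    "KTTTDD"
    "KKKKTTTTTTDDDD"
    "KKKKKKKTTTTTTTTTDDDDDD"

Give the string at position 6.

KKKKKKKKKKKKKKKKTTTTTTTTTTTTTTTTTTDDDDDDDDDDDD

The n-th term is 3n-2 K's then 3n T's then 2n D's (n = 1, 2, …).
At n = 6 the blocks have lengths 16, 18, 12.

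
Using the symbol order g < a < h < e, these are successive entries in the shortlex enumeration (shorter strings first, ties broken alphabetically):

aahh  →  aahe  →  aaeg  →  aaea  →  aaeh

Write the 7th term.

ahgg

Advancing 2 positions from aaeh through aaeh → aaee reaches term 7.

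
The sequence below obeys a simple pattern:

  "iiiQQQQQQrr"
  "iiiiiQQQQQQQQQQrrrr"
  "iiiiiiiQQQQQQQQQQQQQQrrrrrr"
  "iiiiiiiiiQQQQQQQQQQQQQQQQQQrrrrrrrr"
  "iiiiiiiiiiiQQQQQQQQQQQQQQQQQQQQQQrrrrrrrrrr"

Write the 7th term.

Reading off run lengths: i runs 3, 5, 7, 9, 11; Q runs 6, 10, 14, 18, 22; r runs 2, 4, 6, 8, 10 — each is linear in n (n = 1, 2, …).
At n = 7 the blocks have lengths 15, 30, 14.

iiiiiiiiiiiiiiiQQQQQQQQQQQQQQQQQQQQQQQQQQQQQQrrrrrrrrrrrrrr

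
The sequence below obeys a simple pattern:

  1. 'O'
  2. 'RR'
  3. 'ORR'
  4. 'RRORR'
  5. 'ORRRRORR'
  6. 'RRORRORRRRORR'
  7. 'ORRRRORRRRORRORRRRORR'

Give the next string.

RRORRORRRRORRORRRRORRRRORRORRRRORR

This is a Fibonacci-style word recurrence s(k) = s(k−2)·s(k−1): e.g. O·RR = ORR.
Continuing: RRORRORRRRORR · ORRRRORRRRORRORRRRORR gives term 8.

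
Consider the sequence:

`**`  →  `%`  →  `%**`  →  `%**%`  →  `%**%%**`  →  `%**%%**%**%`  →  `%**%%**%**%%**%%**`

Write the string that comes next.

%**%%**%**%%**%%**%**%%**%**%

This is a Fibonacci-style word recurrence s(k) = s(k−1)·s(k−2): e.g. %·** = %**.
So term 8 is %**%%**%**%%**%%**·%**%%**%**%.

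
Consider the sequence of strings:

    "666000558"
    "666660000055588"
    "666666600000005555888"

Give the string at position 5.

666666666660000000000055555588888

Each string has the form 6^{2n+1} 0^{2n+1} 5^{n+1} 8^{n} (n = 1, 2, …).
At n = 5 the blocks have lengths 11, 11, 6, 5.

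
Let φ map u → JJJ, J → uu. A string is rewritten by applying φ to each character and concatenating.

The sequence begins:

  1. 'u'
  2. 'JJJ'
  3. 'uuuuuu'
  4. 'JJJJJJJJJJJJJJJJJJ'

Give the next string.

Rewriting the 18 symbols of JJJJJJJJJJJJJJJJJJ one by one yields uu uu uu uu uu uu uu uu uu uu uu uu uu uu uu uu uu uu; concatenated:

uuuuuuuuuuuuuuuuuuuuuuuuuuuuuuuuuuuu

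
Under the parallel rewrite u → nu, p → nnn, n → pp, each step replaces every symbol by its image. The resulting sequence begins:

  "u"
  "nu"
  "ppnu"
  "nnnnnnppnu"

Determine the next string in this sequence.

Apply φ to nnnnnnppnu symbol by symbol: n→pp, n→pp, n→pp, n→pp, n→pp, n→pp, p→nnn, p→nnn, n→pp, u→nu; joined: pp pp pp pp pp pp nnn nnn pp nu.

ppppppppppppnnnnnnppnu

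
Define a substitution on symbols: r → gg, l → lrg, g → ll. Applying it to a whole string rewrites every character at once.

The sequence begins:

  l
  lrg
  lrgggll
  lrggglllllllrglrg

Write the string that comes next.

Applying the rule to each of the 17 symbols of lrggglllllllrglrg gives the pieces lrg gg ll ll ll lrg lrg lrg lrg lrg lrg lrg gg ll lrg gg ll, which concatenate to the answer.

lrggglllllllrglrglrglrglrglrglrggglllrgggll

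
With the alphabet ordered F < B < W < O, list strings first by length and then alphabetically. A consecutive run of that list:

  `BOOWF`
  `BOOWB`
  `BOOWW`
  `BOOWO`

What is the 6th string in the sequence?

Continuing the enumeration 2 steps past BOOWO: BOOWO → BOOOF → (answer).

BOOOB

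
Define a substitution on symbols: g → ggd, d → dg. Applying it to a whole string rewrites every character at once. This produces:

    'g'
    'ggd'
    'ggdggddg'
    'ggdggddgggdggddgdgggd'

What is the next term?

ggdggddgggdggddgdgggdggdggddgggdggddgdgggddgggdggdggddg

Applying the rule to each of the 21 symbols of ggdggddgggdggddgdgggd gives the pieces ggd ggd dg ggd ggd dg dg ggd ggd ggd dg ggd ggd dg dg ggd dg ggd ggd ggd dg, which concatenate to the answer.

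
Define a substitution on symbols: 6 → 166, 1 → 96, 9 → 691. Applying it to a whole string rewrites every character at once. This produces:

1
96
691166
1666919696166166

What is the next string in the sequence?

Replace each of the 16 characters of 1666919696166166 in place — 96 166 166 166 691 96 691 166 691 166 96 166 166 96 166 166 — and concatenate.

96166166166691966911666911669616616696166166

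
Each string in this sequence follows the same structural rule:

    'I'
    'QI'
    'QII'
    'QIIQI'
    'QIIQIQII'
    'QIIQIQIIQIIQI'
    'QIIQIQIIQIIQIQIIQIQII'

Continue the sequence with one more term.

QIIQIQIIQIIQIQIIQIQIIQIIQIQIIQIIQI

From term 3 onward, concatenate the last term with the second-to-last: QI·I = QII, QII·QI = QIIQI, …
Continuing: QIIQIQIIQIIQIQIIQIQII · QIIQIQIIQIIQI gives term 8.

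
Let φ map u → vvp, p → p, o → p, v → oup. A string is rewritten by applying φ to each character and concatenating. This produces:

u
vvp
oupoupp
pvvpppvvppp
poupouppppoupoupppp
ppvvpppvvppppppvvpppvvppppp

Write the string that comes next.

φ(ppvvpppvvppppppvvpppvvppppp) expands symbol-by-symbol to p p oup oup p p p oup oup p p p p p p oup oup p p p oup oup p p p p p; joining the 27 pieces gives the next term.

ppoupouppppoupoupppppppoupouppppoupoupppppp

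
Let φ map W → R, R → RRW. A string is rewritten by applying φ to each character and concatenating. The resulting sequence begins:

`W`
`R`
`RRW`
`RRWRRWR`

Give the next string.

Expanding RRWRRWR: R→RRW, R→RRW, W→R, R→RRW, R→RRW, W→R, R→RRW. Concatenated: RRW RRW R RRW RRW R RRW.

RRWRRWRRRWRRWRRRW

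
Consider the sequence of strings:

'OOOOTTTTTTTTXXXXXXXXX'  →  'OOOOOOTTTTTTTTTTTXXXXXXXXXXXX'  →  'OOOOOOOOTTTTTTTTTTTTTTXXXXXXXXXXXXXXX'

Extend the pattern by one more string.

Reading off run lengths: O runs 4, 6, 8; T runs 8, 11, 14; X runs 9, 12, 15 — each is linear in n, where the shown terms are n = 2, 3, 4.
For the next term, n = 5, so the run lengths are 10, 17, 18.

OOOOOOOOOOTTTTTTTTTTTTTTTTTXXXXXXXXXXXXXXXXXX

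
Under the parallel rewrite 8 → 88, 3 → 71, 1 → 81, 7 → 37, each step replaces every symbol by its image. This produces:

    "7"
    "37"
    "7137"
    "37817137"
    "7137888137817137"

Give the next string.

Rewriting the 16 symbols of 7137888137817137 one by one yields 37 81 71 37 88 88 88 81 71 37 88 81 37 81 71 37; concatenated:

37817137888888817137888137817137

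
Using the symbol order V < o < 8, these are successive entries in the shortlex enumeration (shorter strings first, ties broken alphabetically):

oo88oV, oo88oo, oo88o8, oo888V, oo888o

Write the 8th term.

o8VVVo

Advancing 3 positions from oo888o through oo888o → oo8888 → o8VVVV reaches term 8.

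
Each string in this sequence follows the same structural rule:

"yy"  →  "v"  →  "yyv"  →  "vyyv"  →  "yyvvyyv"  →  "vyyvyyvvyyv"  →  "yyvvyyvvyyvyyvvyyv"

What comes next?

vyyvyyvvyyvyyvvyyvvyyvyyvvyyv

Each term (from the third on) is the two preceding terms concatenated in order: term 3 = yy·v = yyv.
So term 8 is vyyvyyvvyyv·yyvvyyvvyyvyyvvyyv.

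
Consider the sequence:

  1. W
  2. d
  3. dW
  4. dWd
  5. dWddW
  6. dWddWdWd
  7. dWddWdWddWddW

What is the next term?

Each term (from the third on) is the previous term followed by the one before it: term 3 = d·W = dW.
The next term joins dWddWdWddWddW and dWddWdWd.

dWddWdWddWddWdWddWdWd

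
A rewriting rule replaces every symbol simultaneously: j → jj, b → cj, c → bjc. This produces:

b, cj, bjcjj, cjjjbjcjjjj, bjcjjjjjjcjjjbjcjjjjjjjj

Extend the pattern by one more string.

cjjjbjcjjjjjjjjjjjjbjcjjjjjjcjjjbjcjjjjjjjjjjjjjjjj

φ(bjcjjjjjjcjjjbjcjjjjjjjj) expands symbol-by-symbol to cj jj bjc jj jj jj jj jj jj bjc jj jj jj cj jj bjc jj jj jj jj jj jj jj jj; joining the 24 pieces gives the next term.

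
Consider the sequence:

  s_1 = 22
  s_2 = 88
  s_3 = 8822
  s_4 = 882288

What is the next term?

8822888822

From term 3 onward, concatenate the last term with the second-to-last: 88·22 = 8822, 8822·88 = 882288, …
The next term joins 882288 and 8822.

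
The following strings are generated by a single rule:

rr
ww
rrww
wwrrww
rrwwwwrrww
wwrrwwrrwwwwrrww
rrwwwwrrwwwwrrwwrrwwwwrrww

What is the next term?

wwrrwwrrwwwwrrwwrrwwwwrrwwwwrrwwrrwwwwrrww

This is a Fibonacci-style word recurrence s(k) = s(k−2)·s(k−1): e.g. rr·ww = rrww.
The next term joins wwrrwwrrwwwwrrww and rrwwwwrrwwwwrrwwrrwwwwrrww.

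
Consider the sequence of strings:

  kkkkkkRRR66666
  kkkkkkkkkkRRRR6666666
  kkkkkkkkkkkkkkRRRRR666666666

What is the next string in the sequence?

kkkkkkkkkkkkkkkkkkRRRRRR66666666666

Term n consists of 4n-2 k's, followed by n+1 R's, followed by 2n+1 6's, where the shown terms are n = 2, 3, 4.
At n = 5 the blocks have lengths 18, 6, 11.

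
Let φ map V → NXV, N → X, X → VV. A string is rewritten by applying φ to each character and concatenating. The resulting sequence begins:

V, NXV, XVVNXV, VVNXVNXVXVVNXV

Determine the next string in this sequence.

NXVNXVXVVNXVXVVNXVVVNXVNXVXVVNXV

φ(VVNXVNXVXVVNXV) expands symbol-by-symbol to NXV NXV X VV NXV X VV NXV VV NXV NXV X VV NXV; joining the 14 pieces gives the next term.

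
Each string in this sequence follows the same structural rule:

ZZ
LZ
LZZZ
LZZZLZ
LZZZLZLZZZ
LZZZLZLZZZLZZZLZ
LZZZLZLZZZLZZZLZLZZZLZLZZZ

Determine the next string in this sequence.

From term 3 onward, concatenate the last term with the second-to-last: LZ·ZZ = LZZZ, LZZZ·LZ = LZZZLZ, …
Continuing: LZZZLZLZZZLZZZLZLZZZLZLZZZ · LZZZLZLZZZLZZZLZ gives term 8.

LZZZLZLZZZLZZZLZLZZZLZLZZZLZZZLZLZZZLZZZLZ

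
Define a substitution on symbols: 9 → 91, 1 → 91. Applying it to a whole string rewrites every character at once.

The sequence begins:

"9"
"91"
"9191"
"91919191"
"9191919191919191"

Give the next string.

91919191919191919191919191919191

φ(9191919191919191) expands symbol-by-symbol to 91 91 91 91 91 91 91 91 91 91 91 91 91 91 91 91; joining the 16 pieces gives the next term.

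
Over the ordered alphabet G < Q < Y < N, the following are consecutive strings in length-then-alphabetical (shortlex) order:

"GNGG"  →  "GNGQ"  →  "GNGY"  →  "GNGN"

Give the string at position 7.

Advancing 3 positions from GNGN through GNGN → GNQG → GNQQ reaches term 7.

GNQY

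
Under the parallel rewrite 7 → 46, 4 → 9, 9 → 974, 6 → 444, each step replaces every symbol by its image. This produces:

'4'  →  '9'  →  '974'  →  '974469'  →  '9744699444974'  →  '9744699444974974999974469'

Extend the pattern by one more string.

Replace each of the 25 characters of 9744699444974974999974469 in place — 974 46 9 9 444 974 974 9 9 9 974 46 9 974 46 9 974 974 974 974 46 9 9 444 974 — and concatenate.

97446994449749749999744699744699749749749744699444974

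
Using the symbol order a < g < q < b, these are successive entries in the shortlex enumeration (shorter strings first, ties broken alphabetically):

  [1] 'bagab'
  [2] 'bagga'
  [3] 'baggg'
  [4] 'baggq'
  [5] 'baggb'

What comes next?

Find the rightmost character of baggb below b, bump it to the next letter, and reset everything to its right to a.

bagqa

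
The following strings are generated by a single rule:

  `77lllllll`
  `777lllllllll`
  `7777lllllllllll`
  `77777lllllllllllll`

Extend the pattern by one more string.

777777lllllllllllllll

Term n consists of n-1 7's, followed by 2n+1 l's, where the shown terms are n = 3, 4, 5, 6.
At n = 7 the blocks have lengths 6, 15.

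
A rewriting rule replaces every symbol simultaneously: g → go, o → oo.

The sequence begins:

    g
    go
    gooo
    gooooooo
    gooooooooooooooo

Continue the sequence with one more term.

Applying the rule to each of the 16 symbols of gooooooooooooooo gives the pieces go oo oo oo oo oo oo oo oo oo oo oo oo oo oo oo, which concatenate to the answer.

gooooooooooooooooooooooooooooooo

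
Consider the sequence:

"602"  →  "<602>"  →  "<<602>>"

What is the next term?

Each term wraps the previous one in < on the left and > on the right.
Applying this once more to <<602>>:

<<<602>>>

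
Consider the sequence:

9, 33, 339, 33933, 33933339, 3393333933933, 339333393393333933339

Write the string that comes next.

3393333933933339333393393333933933

This is a Fibonacci-style word recurrence s(k) = s(k−1)·s(k−2): e.g. 33·9 = 339.
Continuing: 339333393393333933339 · 3393333933933 gives term 8.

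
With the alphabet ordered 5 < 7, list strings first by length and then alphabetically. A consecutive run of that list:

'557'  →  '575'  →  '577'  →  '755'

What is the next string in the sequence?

The successor of 755 increments the rightmost position that isn't already 7 and resets every position after it to 5.

757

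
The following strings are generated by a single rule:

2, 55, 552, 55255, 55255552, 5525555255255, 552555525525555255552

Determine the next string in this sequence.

This is a Fibonacci-style word recurrence s(k) = s(k−1)·s(k−2): e.g. 55·2 = 552.
The next term joins 552555525525555255552 and 5525555255255.

5525555255255552555525525555255255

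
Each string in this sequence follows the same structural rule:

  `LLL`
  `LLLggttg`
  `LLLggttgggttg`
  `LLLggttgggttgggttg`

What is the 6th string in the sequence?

Each term is the previous one with ggttg appended.
From LLLggttgggttgggttg, 2 further steps: LLLggttgggttgggttg → LLLggttgggttgggttgggttg → (answer).

LLLggttgggttgggttgggttgggttg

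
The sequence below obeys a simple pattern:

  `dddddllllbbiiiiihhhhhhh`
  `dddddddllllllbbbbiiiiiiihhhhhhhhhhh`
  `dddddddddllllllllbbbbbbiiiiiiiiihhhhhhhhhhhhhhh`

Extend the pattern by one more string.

dddddddddddllllllllllbbbbbbbbiiiiiiiiiiihhhhhhhhhhhhhhhhhhh

Term n consists of 2n+1 d's, followed by 2n l's, followed by 2n-2 b's, followed by 2n+1 i's, followed by 4n-1 h's, where the shown terms are n = 2, 3, 4.
For the next term, n = 5, so the run lengths are 11, 10, 8, 11, 19.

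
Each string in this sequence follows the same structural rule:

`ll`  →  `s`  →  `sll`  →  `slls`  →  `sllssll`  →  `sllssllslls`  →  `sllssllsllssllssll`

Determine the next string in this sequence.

From term 3 onward, concatenate the last term with the second-to-last: s·ll = sll, sll·s = slls, …
The next term joins sllssllsllssllssll and sllssllslls.

sllssllsllssllssllsllssllslls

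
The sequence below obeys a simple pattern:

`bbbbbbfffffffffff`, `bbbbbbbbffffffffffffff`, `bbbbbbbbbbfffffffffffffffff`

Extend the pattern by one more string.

bbbbbbbbbbbbffffffffffffffffffff

Each string has the form b^{2n} f^{3n+2}, where the shown terms are n = 3, 4, 5.
For the next term, n = 6, so the run lengths are 12, 20.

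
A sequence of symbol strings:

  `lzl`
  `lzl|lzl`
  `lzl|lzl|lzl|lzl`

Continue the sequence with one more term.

s(k+1) = s(k)·|·s(k) — each term doubles the last with '|' between the halves.
Doubling lzl|lzl|lzl|lzl with '|' between the halves:

lzl|lzl|lzl|lzl|lzl|lzl|lzl|lzl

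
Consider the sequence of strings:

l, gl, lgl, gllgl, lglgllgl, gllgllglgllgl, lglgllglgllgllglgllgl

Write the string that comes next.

This is a Fibonacci-style word recurrence s(k) = s(k−2)·s(k−1): e.g. l·gl = lgl.
So term 8 is gllgllglgllgl·lglgllglgllgllglgllgl.

gllgllglgllgllglgllglgllgllglgllgl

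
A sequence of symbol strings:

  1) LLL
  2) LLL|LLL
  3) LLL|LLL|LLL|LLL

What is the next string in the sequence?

Each string is two copies of the previous one joined by '|'.
Doubling LLL|LLL|LLL|LLL with '|' between the halves:

LLL|LLL|LLL|LLL|LLL|LLL|LLL|LLL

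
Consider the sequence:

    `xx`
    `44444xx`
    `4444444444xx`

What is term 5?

44444444444444444444xx

Each term is the previous one with 44444 prepended.
From 4444444444xx, 2 further steps: 4444444444xx → 444444444444444xx → (answer).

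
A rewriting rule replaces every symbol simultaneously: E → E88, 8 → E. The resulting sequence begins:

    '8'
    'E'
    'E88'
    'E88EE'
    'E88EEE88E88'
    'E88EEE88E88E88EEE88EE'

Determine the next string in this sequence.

E88EEE88E88E88EEE88EEE88EEE88E88E88EEE88E88

Applying the rule to each of the 21 symbols of E88EEE88E88E88EEE88EE gives the pieces E88 E E E88 E88 E88 E E E88 E E E88 E E E88 E88 E88 E E E88 E88, which concatenate to the answer.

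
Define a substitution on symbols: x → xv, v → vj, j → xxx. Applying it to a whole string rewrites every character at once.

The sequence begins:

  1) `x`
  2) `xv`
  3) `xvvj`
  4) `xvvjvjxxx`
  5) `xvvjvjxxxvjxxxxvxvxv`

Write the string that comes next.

xvvjvjxxxvjxxxxvxvxvvjxxxxvxvxvxvvjxvvjxvvj

Applying the rule to each of the 20 symbols of xvvjvjxxxvjxxxxvxvxv gives the pieces xv vj vj xxx vj xxx xv xv xv vj xxx xv xv xv xv vj xv vj xv vj, which concatenate to the answer.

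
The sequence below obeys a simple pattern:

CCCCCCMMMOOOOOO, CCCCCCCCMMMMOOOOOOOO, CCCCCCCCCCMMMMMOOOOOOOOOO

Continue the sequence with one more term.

CCCCCCCCCCCCMMMMMMOOOOOOOOOOOO

Term n consists of 2n C's, followed by n M's, followed by 2n O's, where the shown terms are n = 3, 4, 5.
At n = 6 the blocks have lengths 12, 6, 12.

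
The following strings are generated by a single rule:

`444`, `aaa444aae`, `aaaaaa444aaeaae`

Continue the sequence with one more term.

aaaaaaaaa444aaeaaeaae

Each term wraps the previous one in aaa on the left and aae on the right.
One more step from aaaaaa444aaeaae gives the answer.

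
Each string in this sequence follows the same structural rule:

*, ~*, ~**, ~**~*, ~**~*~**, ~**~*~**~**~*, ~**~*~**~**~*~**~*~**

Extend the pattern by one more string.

This is a Fibonacci-style word recurrence s(k) = s(k−1)·s(k−2): e.g. ~*·* = ~**.
So term 8 is ~**~*~**~**~*~**~*~**·~**~*~**~**~*.

~**~*~**~**~*~**~*~**~**~*~**~**~*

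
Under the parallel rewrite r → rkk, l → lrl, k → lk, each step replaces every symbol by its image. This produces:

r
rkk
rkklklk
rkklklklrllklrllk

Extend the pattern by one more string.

rkklklklrllklrllklrlrkklrllrllklrlrkklrllrllk

Applying the rule to each of the 17 symbols of rkklklklrllklrllk gives the pieces rkk lk lk lrl lk lrl lk lrl rkk lrl lrl lk lrl rkk lrl lrl lk, which concatenate to the answer.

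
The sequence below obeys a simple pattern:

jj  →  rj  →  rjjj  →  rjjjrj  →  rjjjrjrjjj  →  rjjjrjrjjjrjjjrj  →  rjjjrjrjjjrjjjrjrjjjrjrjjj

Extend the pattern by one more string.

rjjjrjrjjjrjjjrjrjjjrjrjjjrjjjrjrjjjrjjjrj

From term 3 onward, concatenate the last term with the second-to-last: rj·jj = rjjj, rjjj·rj = rjjjrj, …
So term 8 is rjjjrjrjjjrjjjrjrjjjrjrjjj·rjjjrjrjjjrjjjrj.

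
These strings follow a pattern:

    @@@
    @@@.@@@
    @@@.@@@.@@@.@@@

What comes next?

@@@.@@@.@@@.@@@.@@@.@@@.@@@.@@@

Every step duplicates the string with '.' between the halves.
So the next term is two copies of @@@.@@@.@@@.@@@ with '.' between the halves.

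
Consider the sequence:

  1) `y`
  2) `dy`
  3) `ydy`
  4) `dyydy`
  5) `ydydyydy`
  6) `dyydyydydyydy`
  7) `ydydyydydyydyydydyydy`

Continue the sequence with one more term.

From term 3 onward, concatenate the second-to-last term with the last: y·dy = ydy, dy·ydy = dyydy, …
So term 8 is dyydyydydyydy·ydydyydydyydyydydyydy.

dyydyydydyydyydydyydydyydyydydyydy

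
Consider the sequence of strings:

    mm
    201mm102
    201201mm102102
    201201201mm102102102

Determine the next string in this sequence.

s(k+1) = 201·s(k)·102, so each term gains 201 as a prefix and 102 as a suffix.
Applying this once more to 201201201mm102102102:

201201201201mm102102102102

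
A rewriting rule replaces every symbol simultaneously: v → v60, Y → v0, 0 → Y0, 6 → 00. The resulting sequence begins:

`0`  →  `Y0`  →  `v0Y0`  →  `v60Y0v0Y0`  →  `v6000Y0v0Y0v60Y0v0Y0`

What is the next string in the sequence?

Rewriting the 20 symbols of v6000Y0v0Y0v60Y0v0Y0 one by one yields v60 00 Y0 Y0 Y0 v0 Y0 v60 Y0 v0 Y0 v60 00 Y0 v0 Y0 v60 Y0 v0 Y0; concatenated:

v6000Y0Y0Y0v0Y0v60Y0v0Y0v6000Y0v0Y0v60Y0v0Y0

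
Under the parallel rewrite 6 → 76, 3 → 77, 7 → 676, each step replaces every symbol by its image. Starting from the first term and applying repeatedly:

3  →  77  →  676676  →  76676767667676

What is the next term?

6767676676766767667676766767667676

Applying the rule to each of the 14 symbols of 76676767667676 gives the pieces 676 76 76 676 76 676 76 676 76 76 676 76 676 76, which concatenate to the answer.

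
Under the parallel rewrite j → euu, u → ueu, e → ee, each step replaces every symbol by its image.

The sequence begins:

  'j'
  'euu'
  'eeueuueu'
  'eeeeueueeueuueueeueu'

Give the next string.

Rewriting the 20 symbols of eeeeueueeueuueueeueu one by one yields ee ee ee ee ueu ee ueu ee ee ueu ee ueu ueu ee ueu ee ee ueu ee ueu; concatenated:

eeeeeeeeueueeueueeeeueueeueuueueeueueeeeueueeueu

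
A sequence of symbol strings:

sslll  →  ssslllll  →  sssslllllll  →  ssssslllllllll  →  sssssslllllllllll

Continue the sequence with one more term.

Reading off run lengths: s runs 2, 3, 4, 5, 6; l runs 3, 5, 7, 9, 11 — each is linear in n, where the shown terms are n = 2, 3, 4, 5, 6.
Setting n = 7 gives 7, 13 characters in each block.

ssssssslllllllllllll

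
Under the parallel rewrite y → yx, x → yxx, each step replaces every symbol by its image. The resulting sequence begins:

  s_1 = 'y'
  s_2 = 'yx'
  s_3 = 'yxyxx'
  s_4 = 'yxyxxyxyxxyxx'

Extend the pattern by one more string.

Replace each of the 13 characters of yxyxxyxyxxyxx in place — yx yxx yx yxx yxx yx yxx yx yxx yxx yx yxx yxx — and concatenate.

yxyxxyxyxxyxxyxyxxyxyxxyxxyxyxxyxx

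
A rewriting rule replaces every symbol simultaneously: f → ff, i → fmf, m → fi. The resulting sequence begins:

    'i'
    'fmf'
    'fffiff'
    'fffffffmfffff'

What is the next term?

fffffffffffffffiffffffffff

Replace each of the 13 characters of fffffffmfffff in place — ff ff ff ff ff ff ff fi ff ff ff ff ff — and concatenate.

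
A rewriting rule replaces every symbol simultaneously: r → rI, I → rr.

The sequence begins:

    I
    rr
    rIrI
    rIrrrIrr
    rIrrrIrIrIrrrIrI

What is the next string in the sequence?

Replace each of the 16 characters of rIrrrIrIrIrrrIrI in place — rI rr rI rI rI rr rI rr rI rr rI rI rI rr rI rr — and concatenate.

rIrrrIrIrIrrrIrrrIrrrIrIrIrrrIrr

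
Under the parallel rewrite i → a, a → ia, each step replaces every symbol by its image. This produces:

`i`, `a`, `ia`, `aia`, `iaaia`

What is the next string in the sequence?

Expanding iaaia: i→a, a→ia, a→ia, i→a, a→ia. Concatenated: a ia ia a ia.

aiaiaaia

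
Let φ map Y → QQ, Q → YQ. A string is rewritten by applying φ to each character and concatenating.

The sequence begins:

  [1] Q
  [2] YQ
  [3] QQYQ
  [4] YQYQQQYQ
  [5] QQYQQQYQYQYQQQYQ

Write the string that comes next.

YQYQQQYQYQYQQQYQQQYQQQYQYQYQQQYQ

Applying the rule to each of the 16 symbols of QQYQQQYQYQYQQQYQ gives the pieces YQ YQ QQ YQ YQ YQ QQ YQ QQ YQ QQ YQ YQ YQ QQ YQ, which concatenate to the answer.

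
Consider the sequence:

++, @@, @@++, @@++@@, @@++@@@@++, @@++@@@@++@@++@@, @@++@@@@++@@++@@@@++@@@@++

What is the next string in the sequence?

@@++@@@@++@@++@@@@++@@@@++@@++@@@@++@@++@@

From term 3 onward, concatenate the last term with the second-to-last: @@·++ = @@++, @@++·@@ = @@++@@, …
So term 8 is @@++@@@@++@@++@@@@++@@@@++·@@++@@@@++@@++@@.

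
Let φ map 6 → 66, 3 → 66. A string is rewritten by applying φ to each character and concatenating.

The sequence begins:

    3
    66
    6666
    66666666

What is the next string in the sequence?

Rewriting each symbol of 66666666: 6→66, 6→66, 6→66, 6→66, 6→66, 6→66, 6→66, 6→66, which concatenates to 66 66 66 66 66 66 66 66.

6666666666666666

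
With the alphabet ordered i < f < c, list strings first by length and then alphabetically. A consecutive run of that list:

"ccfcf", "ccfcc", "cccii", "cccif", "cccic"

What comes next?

cccfi

Treat cccic as a base-3 numeral over the given alphabet and add one, carrying through any trailing c's.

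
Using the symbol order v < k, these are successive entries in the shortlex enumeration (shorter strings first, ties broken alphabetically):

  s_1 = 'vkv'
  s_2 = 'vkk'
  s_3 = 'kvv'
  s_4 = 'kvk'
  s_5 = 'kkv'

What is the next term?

Find the rightmost character of kkv below k, bump it to the next letter, and reset everything to its right to v.

kkk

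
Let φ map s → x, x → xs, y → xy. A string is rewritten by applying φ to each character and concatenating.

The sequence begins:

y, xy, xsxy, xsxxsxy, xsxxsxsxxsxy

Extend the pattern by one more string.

Rewriting each symbol of xsxxsxsxxsxy: x→xs, s→x, x→xs, x→xs, s→x, x→xs, s→x, x→xs, x→xs, s→x, x→xs, y→xy, which concatenates to xs x xs xs x xs x xs xs x xs xy.

xsxxsxsxxsxxsxsxxsxy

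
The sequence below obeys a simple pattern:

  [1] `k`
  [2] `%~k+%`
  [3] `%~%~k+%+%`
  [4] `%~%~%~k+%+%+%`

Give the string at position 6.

Every step adds %~ to the front and +% to the end of the previous string.
From %~%~%~k+%+%+%, 2 further steps: %~%~%~k+%+%+% → %~%~%~%~k+%+%+%+% → (answer).

%~%~%~%~%~k+%+%+%+%+%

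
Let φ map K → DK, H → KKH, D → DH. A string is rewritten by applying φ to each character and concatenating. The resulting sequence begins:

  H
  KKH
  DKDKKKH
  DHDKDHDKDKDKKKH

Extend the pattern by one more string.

Applying the rule to each of the 15 symbols of DHDKDHDKDKDKKKH gives the pieces DH KKH DH DK DH KKH DH DK DH DK DH DK DK DK KKH, which concatenate to the answer.

DHKKHDHDKDHKKHDHDKDHDKDHDKDKDKKKH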